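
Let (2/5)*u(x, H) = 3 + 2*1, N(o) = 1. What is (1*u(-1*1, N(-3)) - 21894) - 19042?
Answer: -81847/2 ≈ -40924.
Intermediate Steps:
u(x, H) = 25/2 (u(x, H) = 5*(3 + 2*1)/2 = 5*(3 + 2)/2 = (5/2)*5 = 25/2)
(1*u(-1*1, N(-3)) - 21894) - 19042 = (1*(25/2) - 21894) - 19042 = (25/2 - 21894) - 19042 = -43763/2 - 19042 = -81847/2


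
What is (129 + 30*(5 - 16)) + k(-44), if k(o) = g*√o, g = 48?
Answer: -201 + 96*I*√11 ≈ -201.0 + 318.4*I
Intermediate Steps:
k(o) = 48*√o
(129 + 30*(5 - 16)) + k(-44) = (129 + 30*(5 - 16)) + 48*√(-44) = (129 + 30*(-11)) + 48*(2*I*√11) = (129 - 330) + 96*I*√11 = -201 + 96*I*√11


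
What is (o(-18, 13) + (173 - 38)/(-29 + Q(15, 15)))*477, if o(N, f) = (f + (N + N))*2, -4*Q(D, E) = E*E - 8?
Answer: -840474/37 ≈ -22716.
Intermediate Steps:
Q(D, E) = 2 - E²/4 (Q(D, E) = -(E*E - 8)/4 = -(E² - 8)/4 = -(-8 + E²)/4 = 2 - E²/4)
o(N, f) = 2*f + 4*N (o(N, f) = (f + 2*N)*2 = 2*f + 4*N)
(o(-18, 13) + (173 - 38)/(-29 + Q(15, 15)))*477 = ((2*13 + 4*(-18)) + (173 - 38)/(-29 + (2 - ¼*15²)))*477 = ((26 - 72) + 135/(-29 + (2 - ¼*225)))*477 = (-46 + 135/(-29 + (2 - 225/4)))*477 = (-46 + 135/(-29 - 217/4))*477 = (-46 + 135/(-333/4))*477 = (-46 + 135*(-4/333))*477 = (-46 - 60/37)*477 = -1762/37*477 = -840474/37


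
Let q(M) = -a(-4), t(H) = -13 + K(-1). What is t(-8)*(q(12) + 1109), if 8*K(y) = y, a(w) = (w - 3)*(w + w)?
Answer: -110565/8 ≈ -13821.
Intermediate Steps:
a(w) = 2*w*(-3 + w) (a(w) = (-3 + w)*(2*w) = 2*w*(-3 + w))
K(y) = y/8
t(H) = -105/8 (t(H) = -13 + (⅛)*(-1) = -13 - ⅛ = -105/8)
q(M) = -56 (q(M) = -2*(-4)*(-3 - 4) = -2*(-4)*(-7) = -1*56 = -56)
t(-8)*(q(12) + 1109) = -105*(-56 + 1109)/8 = -105/8*1053 = -110565/8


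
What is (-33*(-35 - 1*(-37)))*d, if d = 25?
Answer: -1650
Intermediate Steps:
(-33*(-35 - 1*(-37)))*d = -33*(-35 - 1*(-37))*25 = -33*(-35 + 37)*25 = -33*2*25 = -66*25 = -1650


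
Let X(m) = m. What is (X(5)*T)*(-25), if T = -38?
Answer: 4750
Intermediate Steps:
(X(5)*T)*(-25) = (5*(-38))*(-25) = -190*(-25) = 4750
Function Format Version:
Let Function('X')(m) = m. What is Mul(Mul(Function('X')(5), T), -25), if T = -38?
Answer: 4750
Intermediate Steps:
Mul(Mul(Function('X')(5), T), -25) = Mul(Mul(5, -38), -25) = Mul(-190, -25) = 4750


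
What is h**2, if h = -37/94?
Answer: 1369/8836 ≈ 0.15493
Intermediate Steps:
h = -37/94 (h = -37*1/94 = -37/94 ≈ -0.39362)
h**2 = (-37/94)**2 = 1369/8836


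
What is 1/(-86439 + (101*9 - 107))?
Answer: -1/85637 ≈ -1.1677e-5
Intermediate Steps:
1/(-86439 + (101*9 - 107)) = 1/(-86439 + (909 - 107)) = 1/(-86439 + 802) = 1/(-85637) = -1/85637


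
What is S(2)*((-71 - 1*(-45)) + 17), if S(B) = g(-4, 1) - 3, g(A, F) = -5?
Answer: 72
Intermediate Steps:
S(B) = -8 (S(B) = -5 - 3 = -8)
S(2)*((-71 - 1*(-45)) + 17) = -8*((-71 - 1*(-45)) + 17) = -8*((-71 + 45) + 17) = -8*(-26 + 17) = -8*(-9) = 72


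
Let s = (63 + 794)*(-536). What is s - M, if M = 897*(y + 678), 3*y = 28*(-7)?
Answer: -1008914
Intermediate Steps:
y = -196/3 (y = (28*(-7))/3 = (⅓)*(-196) = -196/3 ≈ -65.333)
s = -459352 (s = 857*(-536) = -459352)
M = 549562 (M = 897*(-196/3 + 678) = 897*(1838/3) = 549562)
s - M = -459352 - 1*549562 = -459352 - 549562 = -1008914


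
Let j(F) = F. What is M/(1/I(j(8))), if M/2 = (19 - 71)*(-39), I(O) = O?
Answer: 32448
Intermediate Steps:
M = 4056 (M = 2*((19 - 71)*(-39)) = 2*(-52*(-39)) = 2*2028 = 4056)
M/(1/I(j(8))) = 4056/(1/8) = 4056*8 = 32448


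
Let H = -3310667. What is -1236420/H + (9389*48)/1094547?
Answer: 948448239988/1207893544283 ≈ 0.78521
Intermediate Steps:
-1236420/H + (9389*48)/1094547 = -1236420/(-3310667) + (9389*48)/1094547 = -1236420*(-1/3310667) + 450672*(1/1094547) = 1236420/3310667 + 150224/364849 = 948448239988/1207893544283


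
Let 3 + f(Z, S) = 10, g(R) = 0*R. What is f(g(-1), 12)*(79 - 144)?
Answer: -455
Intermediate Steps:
g(R) = 0
f(Z, S) = 7 (f(Z, S) = -3 + 10 = 7)
f(g(-1), 12)*(79 - 144) = 7*(79 - 144) = 7*(-65) = -455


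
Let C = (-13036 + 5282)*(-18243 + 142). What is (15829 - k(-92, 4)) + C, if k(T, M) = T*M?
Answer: 140371351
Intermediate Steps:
k(T, M) = M*T
C = 140355154 (C = -7754*(-18101) = 140355154)
(15829 - k(-92, 4)) + C = (15829 - 4*(-92)) + 140355154 = (15829 - 1*(-368)) + 140355154 = (15829 + 368) + 140355154 = 16197 + 140355154 = 140371351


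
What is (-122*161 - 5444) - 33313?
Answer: -58399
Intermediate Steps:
(-122*161 - 5444) - 33313 = (-19642 - 5444) - 33313 = -25086 - 33313 = -58399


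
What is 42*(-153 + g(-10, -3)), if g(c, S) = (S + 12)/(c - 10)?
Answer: -64449/10 ≈ -6444.9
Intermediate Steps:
g(c, S) = (12 + S)/(-10 + c)
42*(-153 + g(-10, -3)) = 42*(-153 + (12 - 3)/(-10 - 10)) = 42*(-153 + 9/(-20)) = 42*(-153 - 1/20*9) = 42*(-153 - 9/20) = 42*(-3069/20) = -64449/10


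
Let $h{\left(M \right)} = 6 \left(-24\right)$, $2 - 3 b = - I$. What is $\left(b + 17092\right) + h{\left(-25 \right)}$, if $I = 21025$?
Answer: $23957$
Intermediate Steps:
$b = 7009$ ($b = \frac{2}{3} - \frac{\left(-1\right) 21025}{3} = \frac{2}{3} - - \frac{21025}{3} = \frac{2}{3} + \frac{21025}{3} = 7009$)
$h{\left(M \right)} = -144$
$\left(b + 17092\right) + h{\left(-25 \right)} = \left(7009 + 17092\right) - 144 = 24101 - 144 = 23957$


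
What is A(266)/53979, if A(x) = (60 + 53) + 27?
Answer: 140/53979 ≈ 0.0025936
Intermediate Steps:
A(x) = 140 (A(x) = 113 + 27 = 140)
A(266)/53979 = 140/53979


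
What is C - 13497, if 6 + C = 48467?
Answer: 34964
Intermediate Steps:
C = 48461 (C = -6 + 48467 = 48461)
C - 13497 = 48461 - 13497 = 34964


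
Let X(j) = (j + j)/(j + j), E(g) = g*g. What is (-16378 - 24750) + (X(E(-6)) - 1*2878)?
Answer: -44005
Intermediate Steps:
E(g) = g²
X(j) = 1 (X(j) = (2*j)/((2*j)) = (2*j)*(1/(2*j)) = 1)
(-16378 - 24750) + (X(E(-6)) - 1*2878) = (-16378 - 24750) + (1 - 1*2878) = -41128 + (1 - 2878) = -41128 - 2877 = -44005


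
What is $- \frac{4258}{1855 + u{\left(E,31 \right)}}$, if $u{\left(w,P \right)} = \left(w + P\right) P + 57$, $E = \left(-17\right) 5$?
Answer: $- \frac{2129}{119} \approx -17.891$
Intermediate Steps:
$E = -85$
$u{\left(w,P \right)} = 57 + P \left(P + w\right)$ ($u{\left(w,P \right)} = \left(P + w\right) P + 57 = P \left(P + w\right) + 57 = 57 + P \left(P + w\right)$)
$- \frac{4258}{1855 + u{\left(E,31 \right)}} = - \frac{4258}{1855 + \left(57 + 31^{2} + 31 \left(-85\right)\right)} = - \frac{4258}{1855 + \left(57 + 961 - 2635\right)} = - \frac{4258}{1855 - 1617} = - \frac{4258}{238} = \left(-4258\right) \frac{1}{238} = - \frac{2129}{119}$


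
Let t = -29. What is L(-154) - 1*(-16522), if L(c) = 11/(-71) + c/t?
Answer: 34029413/2059 ≈ 16527.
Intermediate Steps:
L(c) = -11/71 - c/29 (L(c) = 11/(-71) + c/(-29) = 11*(-1/71) + c*(-1/29) = -11/71 - c/29)
L(-154) - 1*(-16522) = (-11/71 - 1/29*(-154)) - 1*(-16522) = (-11/71 + 154/29) + 16522 = 10615/2059 + 16522 = 34029413/2059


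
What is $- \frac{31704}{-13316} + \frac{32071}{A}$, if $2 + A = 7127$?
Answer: $\frac{163237109}{23719125} \approx 6.8821$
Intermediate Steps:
$A = 7125$ ($A = -2 + 7127 = 7125$)
$- \frac{31704}{-13316} + \frac{32071}{A} = - \frac{31704}{-13316} + \frac{32071}{7125} = \left(-31704\right) \left(- \frac{1}{13316}\right) + 32071 \cdot \frac{1}{7125} = \frac{7926}{3329} + \frac{32071}{7125} = \frac{163237109}{23719125}$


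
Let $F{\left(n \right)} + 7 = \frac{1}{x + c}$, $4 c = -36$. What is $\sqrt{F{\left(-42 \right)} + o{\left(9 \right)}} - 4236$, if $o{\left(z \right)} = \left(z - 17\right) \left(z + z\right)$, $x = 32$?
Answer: $-4236 + \frac{4 i \sqrt{4991}}{23} \approx -4236.0 + 12.286 i$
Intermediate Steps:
$c = -9$ ($c = \frac{1}{4} \left(-36\right) = -9$)
$o{\left(z \right)} = 2 z \left(-17 + z\right)$ ($o{\left(z \right)} = \left(-17 + z\right) 2 z = 2 z \left(-17 + z\right)$)
$F{\left(n \right)} = - \frac{160}{23}$ ($F{\left(n \right)} = -7 + \frac{1}{32 - 9} = -7 + \frac{1}{23} = - \frac{160}{23}$)
$\sqrt{F{\left(-42 \right)} + o{\left(9 \right)}} - 4236 = \sqrt{- \frac{160}{23} + 2 \cdot 9 \left(-17 + 9\right)} - 4236 = \sqrt{- \frac{160}{23} + 2 \cdot 9 \left(-8\right)} - 4236 = \sqrt{- \frac{160}{23} - 144} - 4236 = \sqrt{- \frac{3472}{23}} - 4236 = \frac{4 i \sqrt{4991}}{23} - 4236 = -4236 + \frac{4 i \sqrt{4991}}{23}$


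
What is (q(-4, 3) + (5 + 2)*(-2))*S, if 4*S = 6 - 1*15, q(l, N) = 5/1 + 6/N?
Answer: 63/4 ≈ 15.750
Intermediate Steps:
q(l, N) = 5 + 6/N (q(l, N) = 5*1 + 6/N = 5 + 6/N)
S = -9/4 (S = (6 - 1*15)/4 = (6 - 15)/4 = (¼)*(-9) = -9/4 ≈ -2.2500)
(q(-4, 3) + (5 + 2)*(-2))*S = ((5 + 6/3) + (5 + 2)*(-2))*(-9/4) = ((5 + 6*(⅓)) + 7*(-2))*(-9/4) = ((5 + 2) - 14)*(-9/4) = (7 - 14)*(-9/4) = -7*(-9/4) = 63/4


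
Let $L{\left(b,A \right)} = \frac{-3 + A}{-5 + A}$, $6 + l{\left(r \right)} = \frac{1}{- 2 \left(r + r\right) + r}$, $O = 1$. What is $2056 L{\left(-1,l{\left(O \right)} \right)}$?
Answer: $\frac{28784}{17} \approx 1693.2$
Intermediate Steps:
$l{\left(r \right)} = -6 - \frac{1}{3 r}$ ($l{\left(r \right)} = -6 + \frac{1}{- 2 \left(r + r\right) + r} = -6 + \frac{1}{- 2 \cdot 2 r + r} = -6 + \frac{1}{- 4 r + r} = -6 + \frac{1}{\left(-3\right) r} = -6 - \frac{1}{3 r}$)
$L{\left(b,A \right)} = \frac{-3 + A}{-5 + A}$
$2056 L{\left(-1,l{\left(O \right)} \right)} = 2056 \frac{-3 - \left(6 + \frac{1}{3 \cdot 1}\right)}{-5 - \left(6 + \frac{1}{3 \cdot 1}\right)} = 2056 \frac{-3 - \frac{19}{3}}{-5 - \frac{19}{3}} = 2056 \frac{1}{- \frac{34}{3}} \left(- \frac{28}{3}\right) = 2056 \left(\left(- \frac{3}{34}\right) \left(- \frac{28}{3}\right)\right) = 2056 \cdot \frac{14}{17} = \frac{28784}{17}$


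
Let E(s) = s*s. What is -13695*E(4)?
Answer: -219120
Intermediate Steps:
E(s) = s²
-13695*E(4) = -13695*4² = -13695*16 = -219120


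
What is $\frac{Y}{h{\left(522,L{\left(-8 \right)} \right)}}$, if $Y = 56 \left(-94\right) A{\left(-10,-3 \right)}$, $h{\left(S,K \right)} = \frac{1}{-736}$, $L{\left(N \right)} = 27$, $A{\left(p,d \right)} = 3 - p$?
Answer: $50365952$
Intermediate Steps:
$h{\left(S,K \right)} = - \frac{1}{736}$
$Y = -68432$ ($Y = 56 \left(-94\right) \left(3 - -10\right) = - 5264 \left(3 + 10\right) = \left(-5264\right) 13 = -68432$)
$\frac{Y}{h{\left(522,L{\left(-8 \right)} \right)}} = - \frac{68432}{- \frac{1}{736}} = \left(-68432\right) \left(-736\right) = 50365952$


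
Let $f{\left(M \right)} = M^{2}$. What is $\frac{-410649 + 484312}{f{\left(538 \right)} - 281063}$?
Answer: $\frac{73663}{8381} \approx 8.7893$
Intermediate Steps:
$\frac{-410649 + 484312}{f{\left(538 \right)} - 281063} = \frac{-410649 + 484312}{538^{2} - 281063} = \frac{73663}{289444 - 281063} = \frac{73663}{8381}$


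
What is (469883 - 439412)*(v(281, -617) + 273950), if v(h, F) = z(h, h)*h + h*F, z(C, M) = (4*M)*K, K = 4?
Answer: 41560889979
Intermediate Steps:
z(C, M) = 16*M (z(C, M) = (4*M)*4 = 16*M)
v(h, F) = 16*h**2 + F*h (v(h, F) = (16*h)*h + h*F = 16*h**2 + F*h)
(469883 - 439412)*(v(281, -617) + 273950) = (469883 - 439412)*(281*(-617 + 16*281) + 273950) = 30471*(281*(-617 + 4496) + 273950) = 30471*(281*3879 + 273950) = 30471*(1089999 + 273950) = 30471*1363949 = 41560889979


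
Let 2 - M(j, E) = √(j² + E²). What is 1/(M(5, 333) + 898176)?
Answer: 449089/403361804385 + √110914/806723608770 ≈ 1.1138e-6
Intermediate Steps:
M(j, E) = 2 - √(E² + j²) (M(j, E) = 2 - √(j² + E²) = 2 - √(E² + j²))
1/(M(5, 333) + 898176) = 1/((2 - √(333² + 5²)) + 898176) = 1/((2 - √(110889 + 25)) + 898176) = 1/((2 - √110914) + 898176) = 1/(898178 - √110914)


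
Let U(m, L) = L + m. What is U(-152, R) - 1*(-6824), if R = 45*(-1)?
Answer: 6627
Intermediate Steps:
R = -45
U(-152, R) - 1*(-6824) = (-45 - 152) - 1*(-6824) = -197 + 6824 = 6627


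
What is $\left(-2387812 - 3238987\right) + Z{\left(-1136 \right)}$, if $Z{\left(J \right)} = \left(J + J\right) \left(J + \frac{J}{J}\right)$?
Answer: $-3048079$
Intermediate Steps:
$Z{\left(J \right)} = 2 J \left(1 + J\right)$ ($Z{\left(J \right)} = 2 J \left(J + 1\right) = 2 J \left(1 + J\right)$)
$\left(-2387812 - 3238987\right) + Z{\left(-1136 \right)} = \left(-2387812 - 3238987\right) + 2 \left(-1136\right) \left(1 - 1136\right) = -5626799 + 2 \left(-1136\right) \left(-1135\right) = -5626799 + 2578720 = -3048079$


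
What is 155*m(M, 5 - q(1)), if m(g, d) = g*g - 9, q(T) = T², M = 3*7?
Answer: 66960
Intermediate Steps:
M = 21
m(g, d) = -9 + g² (m(g, d) = g² - 9 = -9 + g²)
155*m(M, 5 - q(1)) = 155*(-9 + 21²) = 155*(-9 + 441) = 155*432 = 66960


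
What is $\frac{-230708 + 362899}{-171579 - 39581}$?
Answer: $- \frac{132191}{211160} \approx -0.62602$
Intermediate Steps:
$\frac{-230708 + 362899}{-171579 - 39581} = \frac{132191}{-211160} = 132191 \left(- \frac{1}{211160}\right) = - \frac{132191}{211160}$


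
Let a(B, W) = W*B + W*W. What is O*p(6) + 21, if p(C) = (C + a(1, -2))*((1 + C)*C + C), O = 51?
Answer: 19605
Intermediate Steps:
a(B, W) = W**2 + B*W (a(B, W) = B*W + W**2 = W**2 + B*W)
p(C) = (2 + C)*(C + C*(1 + C)) (p(C) = (C - 2*(1 - 2))*((1 + C)*C + C) = (C - 2*(-1))*(C*(1 + C) + C) = (C + 2)*(C + C*(1 + C)) = (2 + C)*(C + C*(1 + C)))
O*p(6) + 21 = 51*(6*(4 + 6**2 + 4*6)) + 21 = 51*(6*(4 + 36 + 24)) + 21 = 51*(6*64) + 21 = 51*384 + 21 = 19584 + 21 = 19605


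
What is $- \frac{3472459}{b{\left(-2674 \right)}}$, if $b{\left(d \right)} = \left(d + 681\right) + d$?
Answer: $\frac{3472459}{4667} \approx 744.04$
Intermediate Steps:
$b{\left(d \right)} = 681 + 2 d$ ($b{\left(d \right)} = \left(681 + d\right) + d = 681 + 2 d$)
$- \frac{3472459}{b{\left(-2674 \right)}} = - \frac{3472459}{681 + 2 \left(-2674\right)} = - \frac{3472459}{681 - 5348} = - \frac{3472459}{-4667} = \left(-3472459\right) \left(- \frac{1}{4667}\right) = \frac{3472459}{4667}$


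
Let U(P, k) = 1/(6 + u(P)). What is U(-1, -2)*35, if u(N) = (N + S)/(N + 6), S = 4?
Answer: 175/33 ≈ 5.3030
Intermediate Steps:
u(N) = (4 + N)/(6 + N) (u(N) = (N + 4)/(N + 6) = (4 + N)/(6 + N))
U(P, k) = 1/(6 + (4 + P)/(6 + P))
U(-1, -2)*35 = ((6 - 1)/(40 + 7*(-1)))*35 = (5/(40 - 7))*35 = (5/33)*35 = 175/33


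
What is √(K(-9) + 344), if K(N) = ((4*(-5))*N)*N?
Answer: 2*I*√319 ≈ 35.721*I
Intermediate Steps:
K(N) = -20*N² (K(N) = (-20*N)*N = -20*N²)
√(K(-9) + 344) = √(-20*(-9)² + 344) = √(-20*81 + 344) = √(-1620 + 344) = √(-1276) = 2*I*√319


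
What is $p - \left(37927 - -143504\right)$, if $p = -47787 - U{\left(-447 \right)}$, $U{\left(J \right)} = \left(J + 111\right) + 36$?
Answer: $-228918$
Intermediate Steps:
$U{\left(J \right)} = 147 + J$ ($U{\left(J \right)} = \left(111 + J\right) + 36 = 147 + J$)
$p = -47487$ ($p = -47787 - \left(147 - 447\right) = -47787 - -300 = -47787 + 300 = -47487$)
$p - \left(37927 - -143504\right) = -47487 - \left(37927 - -143504\right) = -47487 - \left(37927 + 143504\right) = -47487 - 181431 = -228918$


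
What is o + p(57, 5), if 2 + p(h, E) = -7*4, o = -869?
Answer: -899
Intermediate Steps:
p(h, E) = -30 (p(h, E) = -2 - 7*4 = -2 - 28 = -30)
o + p(57, 5) = -869 - 30 = -899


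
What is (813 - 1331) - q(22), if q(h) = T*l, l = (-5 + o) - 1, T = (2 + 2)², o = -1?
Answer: -406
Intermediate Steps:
T = 16 (T = 4² = 16)
l = -7 (l = (-5 - 1) - 1 = -6 - 1 = -7)
q(h) = -112 (q(h) = 16*(-7) = -112)
(813 - 1331) - q(22) = (813 - 1331) - 1*(-112) = -518 + 112 = -406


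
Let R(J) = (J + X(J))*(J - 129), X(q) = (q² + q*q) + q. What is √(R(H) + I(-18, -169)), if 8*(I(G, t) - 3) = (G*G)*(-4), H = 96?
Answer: I*√614751 ≈ 784.06*I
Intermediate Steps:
X(q) = q + 2*q² (X(q) = (q² + q²) + q = 2*q² + q = q + 2*q²)
I(G, t) = 3 - G²/2 (I(G, t) = 3 + ((G*G)*(-4))/8 = 3 + (G²*(-4))/8 = 3 + (-4*G²)/8 = 3 - G²/2)
R(J) = (-129 + J)*(J + J*(1 + 2*J)) (R(J) = (J + J*(1 + 2*J))*(J - 129) = (J + J*(1 + 2*J))*(-129 + J) = (-129 + J)*(J + J*(1 + 2*J)))
√(R(H) + I(-18, -169)) = √(2*96*(-129 + 96² - 128*96) + (3 - ½*(-18)²)) = √(2*96*(-129 + 9216 - 12288) + (3 - ½*324)) = √(2*96*(-3201) + (3 - 162)) = √(-614592 - 159) = √(-614751) = I*√614751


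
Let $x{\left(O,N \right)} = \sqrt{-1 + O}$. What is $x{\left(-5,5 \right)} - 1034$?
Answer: $-1034 + i \sqrt{6} \approx -1034.0 + 2.4495 i$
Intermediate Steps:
$x{\left(-5,5 \right)} - 1034 = \sqrt{-1 - 5} - 1034 = \sqrt{-6} - 1034 = i \sqrt{6} - 1034 = -1034 + i \sqrt{6}$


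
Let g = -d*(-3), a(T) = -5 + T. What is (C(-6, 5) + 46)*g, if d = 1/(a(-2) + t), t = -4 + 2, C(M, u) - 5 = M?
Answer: -15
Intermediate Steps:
C(M, u) = 5 + M
t = -2
d = -⅑ (d = 1/((-5 - 2) - 2) = 1/(-7 - 2) = 1/(-9) = -⅑ ≈ -0.11111)
g = -⅓ (g = -1*(-⅑)*(-3) = (⅑)*(-3) = -⅓ ≈ -0.33333)
(C(-6, 5) + 46)*g = ((5 - 6) + 46)*(-⅓) = (-1 + 46)*(-⅓) = 45*(-⅓) = -15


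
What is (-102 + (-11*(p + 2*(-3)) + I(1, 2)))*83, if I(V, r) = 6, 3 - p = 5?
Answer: -664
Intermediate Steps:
p = -2 (p = 3 - 1*5 = 3 - 5 = -2)
(-102 + (-11*(p + 2*(-3)) + I(1, 2)))*83 = (-102 + (-11*(-2 + 2*(-3)) + 6))*83 = (-102 + (-11*(-2 - 6) + 6))*83 = (-102 + (-11*(-8) + 6))*83 = (-102 + (88 + 6))*83 = (-102 + 94)*83 = -8*83 = -664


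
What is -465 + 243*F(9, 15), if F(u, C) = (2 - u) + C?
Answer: 1479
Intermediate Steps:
F(u, C) = 2 + C - u
-465 + 243*F(9, 15) = -465 + 243*(2 + 15 - 1*9) = -465 + 243*(2 + 15 - 9) = -465 + 243*8 = -465 + 1944 = 1479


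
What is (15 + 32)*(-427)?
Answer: -20069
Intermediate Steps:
(15 + 32)*(-427) = 47*(-427) = -20069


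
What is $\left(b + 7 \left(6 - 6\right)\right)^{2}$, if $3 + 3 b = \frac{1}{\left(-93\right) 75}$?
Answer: $\frac{437897476}{437855625} \approx 1.0001$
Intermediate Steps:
$b = - \frac{20926}{20925}$ ($b = -1 + \frac{\frac{1}{-93} \cdot \frac{1}{75}}{3} = -1 + \frac{\left(- \frac{1}{93}\right) \frac{1}{75}}{3} = -1 + \frac{1}{3} \left(- \frac{1}{6975}\right) = -1 - \frac{1}{20925} = - \frac{20926}{20925} \approx -1.0$)
$\left(b + 7 \left(6 - 6\right)\right)^{2} = \left(- \frac{20926}{20925} + 7 \left(6 - 6\right)\right)^{2} = \left(- \frac{20926}{20925} + 7 \cdot 0\right)^{2} = \left(- \frac{20926}{20925} + 0\right)^{2} = \left(- \frac{20926}{20925}\right)^{2} = \frac{437897476}{437855625}$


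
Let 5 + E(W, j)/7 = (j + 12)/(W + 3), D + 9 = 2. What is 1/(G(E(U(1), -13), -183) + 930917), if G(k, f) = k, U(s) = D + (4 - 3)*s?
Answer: 3/2792653 ≈ 1.0742e-6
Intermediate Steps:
D = -7 (D = -9 + 2 = -7)
U(s) = -7 + s (U(s) = -7 + (4 - 3)*s = -7 + 1*s = -7 + s)
E(W, j) = -35 + 7*(12 + j)/(3 + W) (E(W, j) = -35 + 7*((j + 12)/(W + 3)) = -35 + 7*((12 + j)/(3 + W)) = -35 + 7*(12 + j)/(3 + W))
1/(G(E(U(1), -13), -183) + 930917) = 1/(7*(-3 - 13 - 5*(-7 + 1))/(3 + (-7 + 1)) + 930917) = 1/(7*(-3 - 13 - 5*(-6))/(3 - 6) + 930917) = 1/(7*(-3 - 13 + 30)/(-3) + 930917) = 1/(7*(-⅓)*14 + 930917) = 1/(-98/3 + 930917) = 1/(2792653/3) = 3/2792653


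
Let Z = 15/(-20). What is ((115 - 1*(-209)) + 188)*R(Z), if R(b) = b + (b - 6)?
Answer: -3840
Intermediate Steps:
Z = -3/4 (Z = 15*(-1/20) = -3/4 ≈ -0.75000)
R(b) = -6 + 2*b (R(b) = b + (-6 + b) = -6 + 2*b)
((115 - 1*(-209)) + 188)*R(Z) = ((115 - 1*(-209)) + 188)*(-6 + 2*(-3/4)) = ((115 + 209) + 188)*(-6 - 3/2) = (324 + 188)*(-15/2) = 512*(-15/2) = -3840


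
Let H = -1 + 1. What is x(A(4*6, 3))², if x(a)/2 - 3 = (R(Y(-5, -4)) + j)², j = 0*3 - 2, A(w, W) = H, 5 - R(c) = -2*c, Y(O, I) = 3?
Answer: 28224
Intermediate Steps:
H = 0
R(c) = 5 + 2*c (R(c) = 5 - (-2)*c = 5 + 2*c)
A(w, W) = 0
j = -2 (j = 0 - 2 = -2)
x(a) = 168 (x(a) = 6 + 2*((5 + 2*3) - 2)² = 6 + 2*((5 + 6) - 2)² = 6 + 2*(11 - 2)² = 6 + 2*9² = 6 + 2*81 = 6 + 162 = 168)
x(A(4*6, 3))² = 168² = 28224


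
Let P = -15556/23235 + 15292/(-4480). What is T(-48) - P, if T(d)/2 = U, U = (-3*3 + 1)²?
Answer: 137488789/1040928 ≈ 132.08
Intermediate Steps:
P = -4250005/1040928 (P = -15556*1/23235 + 15292*(-1/4480) = -15556/23235 - 3823/1120 = -4250005/1040928 ≈ -4.0829)
U = 64 (U = (-9 + 1)² = (-8)² = 64)
T(d) = 128 (T(d) = 2*64 = 128)
T(-48) - P = 128 - 1*(-4250005/1040928) = 128 + 4250005/1040928 = 137488789/1040928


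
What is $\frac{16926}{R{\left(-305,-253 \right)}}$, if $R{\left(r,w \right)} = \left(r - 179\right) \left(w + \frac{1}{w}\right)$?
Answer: $\frac{194649}{1408220} \approx 0.13822$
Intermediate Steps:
$R{\left(r,w \right)} = \left(-179 + r\right) \left(w + \frac{1}{w}\right)$
$\frac{16926}{R{\left(-305,-253 \right)}} = \frac{16926}{\frac{1}{-253} \left(-179 - 305 + \left(-253\right)^{2} \left(-179 - 305\right)\right)} = \frac{16926}{\left(- \frac{1}{253}\right) \left(-179 - 305 + 64009 \left(-484\right)\right)} = \frac{16926}{\left(- \frac{1}{253}\right) \left(-179 - 305 - 30980356\right)} = \frac{16926}{\left(- \frac{1}{253}\right) \left(-30980840\right)} = \frac{16926}{\frac{2816440}{23}} = 16926 \cdot \frac{23}{2816440} = \frac{194649}{1408220}$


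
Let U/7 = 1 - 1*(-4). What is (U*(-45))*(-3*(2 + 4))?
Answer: 28350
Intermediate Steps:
U = 35 (U = 7*(1 - 1*(-4)) = 7*(1 + 4) = 7*5 = 35)
(U*(-45))*(-3*(2 + 4)) = (35*(-45))*(-3*(2 + 4)) = -(-4725)*6 = -1575*(-18) = 28350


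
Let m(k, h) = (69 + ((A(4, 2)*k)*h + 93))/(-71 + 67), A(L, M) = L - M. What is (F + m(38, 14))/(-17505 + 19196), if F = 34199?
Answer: 67785/3382 ≈ 20.043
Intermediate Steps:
m(k, h) = -81/2 - h*k/2 (m(k, h) = (69 + (((4 - 1*2)*k)*h + 93))/(-71 + 67) = (69 + (((4 - 2)*k)*h + 93))/(-4) = (69 + ((2*k)*h + 93))*(-¼) = (69 + (2*h*k + 93))*(-¼) = (69 + (93 + 2*h*k))*(-¼) = (162 + 2*h*k)*(-¼) = -81/2 - h*k/2)
(F + m(38, 14))/(-17505 + 19196) = (34199 + (-81/2 - ½*14*38))/(-17505 + 19196) = (34199 + (-81/2 - 266))/1691 = (34199 - 613/2)*(1/1691) = (67785/2)*(1/1691) = 67785/3382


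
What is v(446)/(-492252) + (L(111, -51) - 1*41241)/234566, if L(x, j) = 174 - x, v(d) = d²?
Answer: -492124142/849011637 ≈ -0.57964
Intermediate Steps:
v(446)/(-492252) + (L(111, -51) - 1*41241)/234566 = 446²/(-492252) + ((174 - 1*111) - 1*41241)/234566 = 198916*(-1/492252) + ((174 - 111) - 41241)*(1/234566) = -49729/123063 + (63 - 41241)*(1/234566) = -49729/123063 - 41178*1/234566 = -49729/123063 - 20589/117283 = -492124142/849011637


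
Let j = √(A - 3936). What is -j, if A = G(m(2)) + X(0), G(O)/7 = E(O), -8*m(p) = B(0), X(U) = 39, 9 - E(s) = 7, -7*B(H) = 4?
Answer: -I*√3883 ≈ -62.314*I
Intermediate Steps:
B(H) = -4/7 (B(H) = -⅐*4 = -4/7)
E(s) = 2 (E(s) = 9 - 1*7 = 9 - 7 = 2)
m(p) = 1/14 (m(p) = -⅛*(-4/7) = 1/14)
G(O) = 14 (G(O) = 7*2 = 14)
A = 53 (A = 14 + 39 = 53)
j = I*√3883 (j = √(53 - 3936) = √(-3883) = I*√3883 ≈ 62.314*I)
-j = -I*√3883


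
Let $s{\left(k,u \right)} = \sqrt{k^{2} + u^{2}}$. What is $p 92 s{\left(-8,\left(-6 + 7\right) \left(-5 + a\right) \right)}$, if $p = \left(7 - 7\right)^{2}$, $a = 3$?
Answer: $0$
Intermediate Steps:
$p = 0$ ($p = 0^{2} = 0$)
$p 92 s{\left(-8,\left(-6 + 7\right) \left(-5 + a\right) \right)} = 0 \cdot 92 \sqrt{\left(-8\right)^{2} + \left(\left(-6 + 7\right) \left(-5 + 3\right)\right)^{2}} = 0 \sqrt{64 + \left(1 \left(-2\right)\right)^{2}} = 0 \sqrt{64 + \left(-2\right)^{2}} = 0 \sqrt{64 + 4} = 0 \sqrt{68} = 0 \cdot 2 \sqrt{17} = 0$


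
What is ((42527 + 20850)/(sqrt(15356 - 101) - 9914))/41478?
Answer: -314159789/2038065932199 - 63377*sqrt(1695)/1358710621466 ≈ -0.00015607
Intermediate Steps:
((42527 + 20850)/(sqrt(15356 - 101) - 9914))/41478 = (63377/(sqrt(15255) - 9914))*(1/41478) = (63377/(3*sqrt(1695) - 9914))*(1/41478) = (63377/(-9914 + 3*sqrt(1695)))*(1/41478) = 63377/(41478*(-9914 + 3*sqrt(1695)))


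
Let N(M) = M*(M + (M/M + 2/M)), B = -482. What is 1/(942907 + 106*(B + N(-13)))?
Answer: 1/908563 ≈ 1.1006e-6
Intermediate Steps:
N(M) = M*(1 + M + 2/M) (N(M) = M*(M + (1 + 2/M)) = M*(1 + M + 2/M))
1/(942907 + 106*(B + N(-13))) = 1/(942907 + 106*(-482 + (2 - 13 + (-13)²))) = 1/(942907 + 106*(-482 + (2 - 13 + 169))) = 1/(942907 + 106*(-482 + 158)) = 1/(942907 + 106*(-324)) = 1/(942907 - 34344) = 1/908563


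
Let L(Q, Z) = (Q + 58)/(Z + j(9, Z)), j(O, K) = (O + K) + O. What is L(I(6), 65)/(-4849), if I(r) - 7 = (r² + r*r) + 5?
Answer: -71/358826 ≈ -0.00019787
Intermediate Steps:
I(r) = 12 + 2*r² (I(r) = 7 + ((r² + r*r) + 5) = 7 + ((r² + r²) + 5) = 7 + (2*r² + 5) = 7 + (5 + 2*r²) = 12 + 2*r²)
j(O, K) = K + 2*O (j(O, K) = (K + O) + O = K + 2*O)
L(Q, Z) = (58 + Q)/(18 + 2*Z) (L(Q, Z) = (Q + 58)/(Z + (Z + 2*9)) = (58 + Q)/(Z + (Z + 18)) = (58 + Q)/(Z + (18 + Z)) = (58 + Q)/(18 + 2*Z))
L(I(6), 65)/(-4849) = ((58 + (12 + 2*6²))/(2*(9 + 65)))/(-4849) = ((½)*(58 + (12 + 2*36))/74)*(-1/4849) = ((½)*(1/74)*(58 + (12 + 72)))*(-1/4849) = ((½)*(1/74)*(58 + 84))*(-1/4849) = ((½)*(1/74)*142)*(-1/4849) = (71/74)*(-1/4849) = -71/358826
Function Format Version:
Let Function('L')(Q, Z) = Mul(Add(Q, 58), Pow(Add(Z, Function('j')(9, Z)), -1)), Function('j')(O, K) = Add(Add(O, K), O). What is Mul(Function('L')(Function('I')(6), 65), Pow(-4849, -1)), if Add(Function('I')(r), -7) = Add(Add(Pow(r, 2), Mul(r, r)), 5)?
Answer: Rational(-71, 358826) ≈ -0.00019787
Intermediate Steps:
Function('I')(r) = Add(12, Mul(2, Pow(r, 2))) (Function('I')(r) = Add(7, Add(Add(Pow(r, 2), Mul(r, r)), 5)) = Add(7, Add(Add(Pow(r, 2), Pow(r, 2)), 5)) = Add(7, Add(Mul(2, Pow(r, 2)), 5)) = Add(7, Add(5, Mul(2, Pow(r, 2)))) = Add(12, Mul(2, Pow(r, 2))))
Function('j')(O, K) = Add(K, Mul(2, O)) (Function('j')(O, K) = Add(Add(K, O), O) = Add(K, Mul(2, O)))
Function('L')(Q, Z) = Mul(Pow(Add(18, Mul(2, Z)), -1), Add(58, Q)) (Function('L')(Q, Z) = Mul(Add(Q, 58), Pow(Add(Z, Add(Z, Mul(2, 9))), -1)) = Mul(Add(58, Q), Pow(Add(Z, Add(Z, 18)), -1)) = Mul(Add(58, Q), Pow(Add(Z, Add(18, Z)), -1)) = Mul(Add(58, Q), Pow(Add(18, Mul(2, Z)), -1)) = Mul(Pow(Add(18, Mul(2, Z)), -1), Add(58, Q)))
Mul(Function('L')(Function('I')(6), 65), Pow(-4849, -1)) = Mul(Mul(Rational(1, 2), Pow(Add(9, 65), -1), Add(58, Add(12, Mul(2, Pow(6, 2))))), Pow(-4849, -1)) = Mul(Mul(Rational(1, 2), Pow(74, -1), Add(58, Add(12, Mul(2, 36)))), Rational(-1, 4849)) = Mul(Mul(Rational(1, 2), Rational(1, 74), Add(58, Add(12, 72))), Rational(-1, 4849)) = Mul(Mul(Rational(1, 2), Rational(1, 74), Add(58, 84)), Rational(-1, 4849)) = Mul(Mul(Rational(1, 2), Rational(1, 74), 142), Rational(-1, 4849)) = Mul(Rational(71, 74), Rational(-1, 4849)) = Rational(-71, 358826)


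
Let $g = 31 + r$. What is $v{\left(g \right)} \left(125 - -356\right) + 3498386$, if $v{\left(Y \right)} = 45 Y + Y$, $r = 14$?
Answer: $4494056$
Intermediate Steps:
$g = 45$ ($g = 31 + 14 = 45$)
$v{\left(Y \right)} = 46 Y$
$v{\left(g \right)} \left(125 - -356\right) + 3498386 = 46 \cdot 45 \left(125 - -356\right) + 3498386 = 2070 \left(125 + 356\right) + 3498386 = 2070 \cdot 481 + 3498386 = 995670 + 3498386 = 4494056$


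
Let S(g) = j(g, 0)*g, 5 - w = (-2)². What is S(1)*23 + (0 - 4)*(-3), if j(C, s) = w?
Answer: 35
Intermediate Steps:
w = 1 (w = 5 - 1*(-2)² = 5 - 1*4 = 5 - 4 = 1)
j(C, s) = 1
S(g) = g (S(g) = 1*g = g)
S(1)*23 + (0 - 4)*(-3) = 1*23 + (0 - 4)*(-3) = 23 - 4*(-3) = 23 + 12 = 35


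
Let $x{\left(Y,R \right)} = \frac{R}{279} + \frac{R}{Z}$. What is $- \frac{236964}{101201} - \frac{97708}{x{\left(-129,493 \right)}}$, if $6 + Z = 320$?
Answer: $- \frac{50960606426652}{1740353597} \approx -29282.0$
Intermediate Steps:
$Z = 314$ ($Z = -6 + 320 = 314$)
$x{\left(Y,R \right)} = \frac{593 R}{87606}$ ($x{\left(Y,R \right)} = \frac{R}{279} + \frac{R}{314} = \frac{593 R}{87606}$)
$- \frac{236964}{101201} - \frac{97708}{x{\left(-129,493 \right)}} = - \frac{236964}{101201} - \frac{97708}{\frac{593}{87606} \cdot 493} = \left(-236964\right) \frac{1}{101201} - \frac{97708}{\frac{292349}{87606}} = - \frac{236964}{101201} - \frac{8559807048}{292349} = - \frac{50960606426652}{1740353597}$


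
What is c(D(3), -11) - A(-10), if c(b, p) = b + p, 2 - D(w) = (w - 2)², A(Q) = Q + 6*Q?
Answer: 60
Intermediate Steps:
A(Q) = 7*Q
D(w) = 2 - (-2 + w)² (D(w) = 2 - (w - 2)² = 2 - (-2 + w)²)
c(D(3), -11) - A(-10) = ((2 - (-2 + 3)²) - 11) - 7*(-10) = ((2 - 1*1²) - 11) - 1*(-70) = ((2 - 1*1) - 11) + 70 = ((2 - 1) - 11) + 70 = (1 - 11) + 70 = -10 + 70 = 60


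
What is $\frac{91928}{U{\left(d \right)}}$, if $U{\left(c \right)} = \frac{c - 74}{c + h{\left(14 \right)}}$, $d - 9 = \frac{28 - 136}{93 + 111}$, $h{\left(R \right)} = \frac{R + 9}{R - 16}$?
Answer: $\frac{2367146}{557} \approx 4249.8$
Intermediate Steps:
$h{\left(R \right)} = \frac{9 + R}{-16 + R}$
$d = \frac{144}{17}$ ($d = 9 + \frac{28 - 136}{93 + 111} = 9 - \frac{108}{204} = 9 - \frac{9}{17} = \frac{144}{17} \approx 8.4706$)
$U{\left(c \right)} = \frac{-74 + c}{- \frac{23}{2} + c}$ ($U{\left(c \right)} = \frac{c - 74}{c + \frac{9 + 14}{-16 + 14}} = \frac{-74 + c}{c + \frac{1}{-2} \cdot 23} = \frac{-74 + c}{c - \frac{23}{2}} = \frac{-74 + c}{- \frac{23}{2} + c}$)
$\frac{91928}{U{\left(d \right)}} = \frac{91928}{2 \frac{1}{-23 + 2 \cdot \frac{144}{17}} \left(-74 + \frac{144}{17}\right)} = \frac{91928}{2 \frac{1}{-23 + \frac{288}{17}} \left(- \frac{1114}{17}\right)} = \frac{91928}{2 \frac{1}{- \frac{103}{17}} \left(- \frac{1114}{17}\right)} = \frac{91928}{2 \left(- \frac{17}{103}\right) \left(- \frac{1114}{17}\right)} = \frac{91928}{\frac{2228}{103}} = 91928 \cdot \frac{103}{2228} = \frac{2367146}{557}$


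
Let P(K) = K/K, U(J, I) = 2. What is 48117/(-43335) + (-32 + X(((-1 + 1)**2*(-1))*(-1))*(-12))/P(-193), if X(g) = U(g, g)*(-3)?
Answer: 561761/14445 ≈ 38.890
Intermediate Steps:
X(g) = -6 (X(g) = 2*(-3) = -6)
P(K) = 1
48117/(-43335) + (-32 + X(((-1 + 1)**2*(-1))*(-1))*(-12))/P(-193) = 48117/(-43335) + (-32 - 6*(-12))/1 = 48117*(-1/43335) + (-32 + 72)*1 = -16039/14445 + 40*1 = -16039/14445 + 40 = 561761/14445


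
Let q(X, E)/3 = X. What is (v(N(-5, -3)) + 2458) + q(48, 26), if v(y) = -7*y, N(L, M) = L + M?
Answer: 2658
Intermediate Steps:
q(X, E) = 3*X
(v(N(-5, -3)) + 2458) + q(48, 26) = (-7*(-5 - 3) + 2458) + 3*48 = (-7*(-8) + 2458) + 144 = (56 + 2458) + 144 = 2514 + 144 = 2658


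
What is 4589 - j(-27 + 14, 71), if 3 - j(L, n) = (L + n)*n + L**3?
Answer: 6507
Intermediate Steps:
j(L, n) = 3 - L**3 - n*(L + n) (j(L, n) = 3 - ((L + n)*n + L**3) = 3 - (n*(L + n) + L**3) = 3 - (L**3 + n*(L + n)) = 3 + (-L**3 - n*(L + n)) = 3 - L**3 - n*(L + n))
4589 - j(-27 + 14, 71) = 4589 - (3 - (-27 + 14)**3 - 1*71**2 - 1*(-27 + 14)*71) = 4589 - (3 - 1*(-13)**3 - 1*5041 - 1*(-13)*71) = 4589 - (3 - 1*(-2197) - 5041 + 923) = 4589 - (3 + 2197 - 5041 + 923) = 4589 - 1*(-1918) = 4589 + 1918 = 6507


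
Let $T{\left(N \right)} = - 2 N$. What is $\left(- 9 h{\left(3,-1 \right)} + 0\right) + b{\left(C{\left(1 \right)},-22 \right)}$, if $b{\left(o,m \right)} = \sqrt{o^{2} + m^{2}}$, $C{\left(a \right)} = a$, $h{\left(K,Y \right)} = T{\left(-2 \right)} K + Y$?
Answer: $-99 + \sqrt{485} \approx -76.977$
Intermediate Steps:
$h{\left(K,Y \right)} = Y + 4 K$ ($h{\left(K,Y \right)} = \left(-2\right) \left(-2\right) K + Y = 4 K + Y = Y + 4 K$)
$b{\left(o,m \right)} = \sqrt{m^{2} + o^{2}}$
$\left(- 9 h{\left(3,-1 \right)} + 0\right) + b{\left(C{\left(1 \right)},-22 \right)} = \left(- 9 \left(-1 + 4 \cdot 3\right) + 0\right) + \sqrt{\left(-22\right)^{2} + 1^{2}} = \left(- 9 \left(-1 + 12\right) + 0\right) + \sqrt{484 + 1} = \left(\left(-9\right) 11 + 0\right) + \sqrt{485} = \left(-99 + 0\right) + \sqrt{485} = -99 + \sqrt{485}$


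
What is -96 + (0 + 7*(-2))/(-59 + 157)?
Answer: -673/7 ≈ -96.143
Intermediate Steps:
-96 + (0 + 7*(-2))/(-59 + 157) = -96 + (0 - 14)/98 = -96 - 14*1/98 = -96 - ⅐ = -673/7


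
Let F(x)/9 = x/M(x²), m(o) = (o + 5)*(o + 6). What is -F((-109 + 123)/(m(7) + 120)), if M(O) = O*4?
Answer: -621/14 ≈ -44.357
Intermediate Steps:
M(O) = 4*O
m(o) = (5 + o)*(6 + o)
F(x) = 9/(4*x) (F(x) = 9*(x/((4*x²))) = 9*(x*(1/(4*x²))) = 9*(1/(4*x)) = 9/(4*x))
-F((-109 + 123)/(m(7) + 120)) = -9/(4*((-109 + 123)/((30 + 7² + 11*7) + 120))) = -9/(4*(14/((30 + 49 + 77) + 120))) = -9/(4*(14/(156 + 120))) = -9/(4*(14/276)) = -9/(4*(14*(1/276))) = -9/(4*7/138) = -9*138/(4*7) = -1*621/14 = -621/14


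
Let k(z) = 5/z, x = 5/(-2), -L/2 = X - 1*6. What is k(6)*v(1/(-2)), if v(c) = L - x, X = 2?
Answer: 35/4 ≈ 8.7500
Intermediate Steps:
L = 8 (L = -2*(2 - 1*6) = -2*(2 - 6) = -2*(-4) = 8)
x = -5/2 (x = 5*(-1/2) = -5/2 ≈ -2.5000)
v(c) = 21/2 (v(c) = 8 - 1*(-5/2) = 8 + 5/2 = 21/2)
k(6)*v(1/(-2)) = (5/6)*(21/2) = 35/4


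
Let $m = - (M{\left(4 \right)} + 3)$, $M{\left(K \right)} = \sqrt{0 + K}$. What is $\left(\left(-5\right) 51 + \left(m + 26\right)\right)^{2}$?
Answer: $54756$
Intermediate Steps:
$M{\left(K \right)} = \sqrt{K}$
$m = -5$ ($m = - (\sqrt{4} + 3) = - (2 + 3) = \left(-1\right) 5 = -5$)
$\left(\left(-5\right) 51 + \left(m + 26\right)\right)^{2} = \left(\left(-5\right) 51 + \left(-5 + 26\right)\right)^{2} = \left(-255 + 21\right)^{2} = \left(-234\right)^{2} = 54756$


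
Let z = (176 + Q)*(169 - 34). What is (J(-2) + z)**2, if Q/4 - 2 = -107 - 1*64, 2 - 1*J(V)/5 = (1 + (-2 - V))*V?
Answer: 4553550400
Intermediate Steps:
J(V) = 10 - 5*V*(-1 - V) (J(V) = 10 - 5*(1 + (-2 - V))*V = 10 - 5*(-1 - V)*V = 10 - 5*V*(-1 - V))
Q = -676 (Q = 8 + 4*(-107 - 1*64) = 8 + 4*(-107 - 64) = 8 + 4*(-171) = 8 - 684 = -676)
z = -67500 (z = (176 - 676)*(169 - 34) = -500*135 = -67500)
(J(-2) + z)**2 = ((10 + 5*(-2) + 5*(-2)**2) - 67500)**2 = ((10 - 10 + 5*4) - 67500)**2 = ((10 - 10 + 20) - 67500)**2 = (20 - 67500)**2 = (-67480)**2 = 4553550400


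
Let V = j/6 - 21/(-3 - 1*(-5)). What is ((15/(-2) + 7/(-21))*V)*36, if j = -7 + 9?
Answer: 2867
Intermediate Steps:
j = 2
V = -61/6 (V = 2/6 - 21/(-3 - 1*(-5)) = 2*(1/6) - 21/(-3 + 5) = 1/3 - 21/2 = -61/6 ≈ -10.167)
((15/(-2) + 7/(-21))*V)*36 = ((15/(-2) + 7/(-21))*(-61/6))*36 = ((15*(-1/2) + 7*(-1/21))*(-61/6))*36 = ((-15/2 - 1/3)*(-61/6))*36 = -47/6*(-61/6)*36 = (2867/36)*36 = 2867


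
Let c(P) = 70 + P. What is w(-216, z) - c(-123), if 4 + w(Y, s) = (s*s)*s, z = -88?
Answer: -681423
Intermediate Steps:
w(Y, s) = -4 + s³ (w(Y, s) = -4 + (s*s)*s = -4 + s²*s = -4 + s³)
w(-216, z) - c(-123) = (-4 + (-88)³) - (70 - 123) = (-4 - 681472) - 1*(-53) = -681476 + 53 = -681423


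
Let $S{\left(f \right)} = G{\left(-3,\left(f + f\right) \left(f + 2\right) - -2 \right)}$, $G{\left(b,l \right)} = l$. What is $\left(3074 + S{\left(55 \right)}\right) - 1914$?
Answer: $7432$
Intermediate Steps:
$S{\left(f \right)} = 2 + 2 f \left(2 + f\right)$ ($S{\left(f \right)} = \left(f + f\right) \left(f + 2\right) - -2 = 2 f \left(2 + f\right) + 2 = 2 + 2 f \left(2 + f\right)$)
$\left(3074 + S{\left(55 \right)}\right) - 1914 = \left(3074 + \left(2 + 2 \cdot 55^{2} + 4 \cdot 55\right)\right) - 1914 = \left(3074 + \left(2 + 2 \cdot 3025 + 220\right)\right) - 1914 = \left(3074 + \left(2 + 6050 + 220\right)\right) - 1914 = \left(3074 + 6272\right) - 1914 = 9346 - 1914 = 7432$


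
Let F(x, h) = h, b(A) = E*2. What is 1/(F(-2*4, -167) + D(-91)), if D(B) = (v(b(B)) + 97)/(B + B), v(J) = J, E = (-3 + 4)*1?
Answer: -182/30493 ≈ -0.0059686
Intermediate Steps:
E = 1 (E = 1*1 = 1)
b(A) = 2 (b(A) = 1*2 = 2)
D(B) = 99/(2*B) (D(B) = (2 + 97)/(B + B) = 99/((2*B)) = 99*(1/(2*B)) = 99/(2*B))
1/(F(-2*4, -167) + D(-91)) = 1/(-167 + (99/2)/(-91)) = 1/(-167 + (99/2)*(-1/91)) = 1/(-167 - 99/182) = 1/(-30493/182) = -182/30493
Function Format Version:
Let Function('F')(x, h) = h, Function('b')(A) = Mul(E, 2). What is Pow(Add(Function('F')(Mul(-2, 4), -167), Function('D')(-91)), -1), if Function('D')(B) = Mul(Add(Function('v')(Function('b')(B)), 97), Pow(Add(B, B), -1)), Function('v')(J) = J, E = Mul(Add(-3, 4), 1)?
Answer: Rational(-182, 30493) ≈ -0.0059686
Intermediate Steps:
E = 1 (E = Mul(1, 1) = 1)
Function('b')(A) = 2 (Function('b')(A) = Mul(1, 2) = 2)
Function('D')(B) = Mul(Rational(99, 2), Pow(B, -1)) (Function('D')(B) = Mul(Add(2, 97), Pow(Add(B, B), -1)) = Mul(99, Pow(Mul(2, B), -1)) = Mul(99, Mul(Rational(1, 2), Pow(B, -1))) = Mul(Rational(99, 2), Pow(B, -1)))
Pow(Add(Function('F')(Mul(-2, 4), -167), Function('D')(-91)), -1) = Pow(Add(-167, Mul(Rational(99, 2), Pow(-91, -1))), -1) = Pow(Add(-167, Mul(Rational(99, 2), Rational(-1, 91))), -1) = Pow(Add(-167, Rational(-99, 182)), -1) = Pow(Rational(-30493, 182), -1) = Rational(-182, 30493)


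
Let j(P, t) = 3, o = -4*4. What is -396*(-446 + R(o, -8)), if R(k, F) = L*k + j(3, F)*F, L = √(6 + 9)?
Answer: 186120 + 6336*√15 ≈ 2.1066e+5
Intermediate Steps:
o = -16
L = √15 ≈ 3.8730
R(k, F) = 3*F + k*√15 (R(k, F) = √15*k + 3*F = k*√15 + 3*F = 3*F + k*√15)
-396*(-446 + R(o, -8)) = -396*(-446 + (3*(-8) - 16*√15)) = -396*(-446 + (-24 - 16*√15)) = -396*(-470 - 16*√15) = 186120 + 6336*√15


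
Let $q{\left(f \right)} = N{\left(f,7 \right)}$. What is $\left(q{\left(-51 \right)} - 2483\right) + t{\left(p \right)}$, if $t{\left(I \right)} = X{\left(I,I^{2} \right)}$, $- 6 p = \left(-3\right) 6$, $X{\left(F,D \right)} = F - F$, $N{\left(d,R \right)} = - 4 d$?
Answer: $-2279$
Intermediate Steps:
$q{\left(f \right)} = - 4 f$
$X{\left(F,D \right)} = 0$
$p = 3$ ($p = - \frac{\left(-3\right) 6}{6} = \left(- \frac{1}{6}\right) \left(-18\right) = 3$)
$t{\left(I \right)} = 0$
$\left(q{\left(-51 \right)} - 2483\right) + t{\left(p \right)} = \left(\left(-4\right) \left(-51\right) - 2483\right) + 0 = \left(204 - 2483\right) + 0 = -2279 + 0 = -2279$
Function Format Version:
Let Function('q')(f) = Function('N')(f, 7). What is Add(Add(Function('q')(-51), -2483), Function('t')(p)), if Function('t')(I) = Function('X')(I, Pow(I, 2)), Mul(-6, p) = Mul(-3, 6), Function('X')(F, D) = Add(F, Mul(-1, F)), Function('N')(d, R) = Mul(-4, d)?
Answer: -2279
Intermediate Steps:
Function('q')(f) = Mul(-4, f)
Function('X')(F, D) = 0
p = 3 (p = Mul(Rational(-1, 6), Mul(-3, 6)) = Mul(Rational(-1, 6), -18) = 3)
Function('t')(I) = 0
Add(Add(Function('q')(-51), -2483), Function('t')(p)) = Add(Add(Mul(-4, -51), -2483), 0) = Add(Add(204, -2483), 0) = Add(-2279, 0) = -2279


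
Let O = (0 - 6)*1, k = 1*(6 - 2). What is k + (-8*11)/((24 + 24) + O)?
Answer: 40/21 ≈ 1.9048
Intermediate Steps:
k = 4 (k = 1*4 = 4)
O = -6 (O = -6*1 = -6)
k + (-8*11)/((24 + 24) + O) = 4 + (-8*11)/((24 + 24) - 6) = 4 - 88/(48 - 6) = 4 - 88/42 = 4 + (1/42)*(-88) = 4 - 44/21 = 40/21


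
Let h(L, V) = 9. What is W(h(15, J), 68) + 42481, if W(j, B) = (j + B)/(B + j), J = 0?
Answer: 42482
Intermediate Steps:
W(j, B) = 1 (W(j, B) = (B + j)/(B + j) = 1)
W(h(15, J), 68) + 42481 = 1 + 42481 = 42482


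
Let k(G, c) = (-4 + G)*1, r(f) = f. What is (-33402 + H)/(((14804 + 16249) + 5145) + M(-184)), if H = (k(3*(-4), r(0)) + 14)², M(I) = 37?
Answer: -33398/36235 ≈ -0.92171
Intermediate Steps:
k(G, c) = -4 + G
H = 4 (H = ((-4 + 3*(-4)) + 14)² = ((-4 - 12) + 14)² = (-16 + 14)² = (-2)² = 4)
(-33402 + H)/(((14804 + 16249) + 5145) + M(-184)) = (-33402 + 4)/(((14804 + 16249) + 5145) + 37) = -33398/((31053 + 5145) + 37) = -33398/(36198 + 37) = -33398/36235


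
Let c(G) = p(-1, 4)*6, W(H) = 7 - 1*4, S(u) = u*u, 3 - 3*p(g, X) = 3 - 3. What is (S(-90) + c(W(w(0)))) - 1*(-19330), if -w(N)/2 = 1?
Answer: 27436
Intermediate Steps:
p(g, X) = 1 (p(g, X) = 1 - (3 - 3)/3 = 1 - 1/3*0 = 1 + 0 = 1)
w(N) = -2 (w(N) = -2*1 = -2)
S(u) = u**2
W(H) = 3 (W(H) = 7 - 4 = 3)
c(G) = 6 (c(G) = 1*6 = 6)
(S(-90) + c(W(w(0)))) - 1*(-19330) = ((-90)**2 + 6) - 1*(-19330) = (8100 + 6) + 19330 = 8106 + 19330 = 27436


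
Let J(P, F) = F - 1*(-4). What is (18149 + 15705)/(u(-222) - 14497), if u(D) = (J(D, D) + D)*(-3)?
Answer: -33854/13177 ≈ -2.5692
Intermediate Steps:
J(P, F) = 4 + F (J(P, F) = F + 4 = 4 + F)
u(D) = -12 - 6*D (u(D) = ((4 + D) + D)*(-3) = (4 + 2*D)*(-3) = -12 - 6*D)
(18149 + 15705)/(u(-222) - 14497) = (18149 + 15705)/((-12 - 6*(-222)) - 14497) = 33854/((-12 + 1332) - 14497) = 33854/(1320 - 14497) = 33854/(-13177) = 33854*(-1/13177) = -33854/13177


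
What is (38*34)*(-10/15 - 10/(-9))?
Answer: 5168/9 ≈ 574.22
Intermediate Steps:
(38*34)*(-10/15 - 10/(-9)) = 1292*(-10*1/15 - 10*(-⅑)) = 1292*(-⅔ + 10/9) = 1292*(4/9) = 5168/9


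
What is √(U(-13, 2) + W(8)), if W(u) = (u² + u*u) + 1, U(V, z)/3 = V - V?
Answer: √129 ≈ 11.358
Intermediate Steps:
U(V, z) = 0 (U(V, z) = 3*(V - V) = 3*0 = 0)
W(u) = 1 + 2*u² (W(u) = (u² + u²) + 1 = 2*u² + 1 = 1 + 2*u²)
√(U(-13, 2) + W(8)) = √(0 + (1 + 2*8²)) = √(0 + (1 + 2*64)) = √(0 + (1 + 128)) = √(0 + 129) = √129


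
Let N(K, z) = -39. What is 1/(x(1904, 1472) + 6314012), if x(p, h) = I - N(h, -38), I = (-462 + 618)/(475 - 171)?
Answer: 76/479867915 ≈ 1.5838e-7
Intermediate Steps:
I = 39/76 (I = 156/304 = 156*(1/304) = 39/76 ≈ 0.51316)
x(p, h) = 3003/76 (x(p, h) = 39/76 - 1*(-39) = 39/76 + 39 = 3003/76)
1/(x(1904, 1472) + 6314012) = 1/(3003/76 + 6314012) = 1/(479867915/76) = 76/479867915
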